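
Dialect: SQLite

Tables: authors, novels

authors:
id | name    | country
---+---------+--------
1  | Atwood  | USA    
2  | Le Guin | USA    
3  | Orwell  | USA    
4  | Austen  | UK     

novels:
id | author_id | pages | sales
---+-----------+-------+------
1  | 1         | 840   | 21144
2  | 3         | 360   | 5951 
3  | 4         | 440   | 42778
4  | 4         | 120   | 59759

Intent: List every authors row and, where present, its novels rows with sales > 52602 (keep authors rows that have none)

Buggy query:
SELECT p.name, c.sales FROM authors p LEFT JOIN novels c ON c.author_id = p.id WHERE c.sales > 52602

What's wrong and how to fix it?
Bug: Filtering c.sales in WHERE discards the NULL rows produced by LEFT JOIN, turning it into an inner join

Fix: Move the right-table condition into the ON clause so unmatched parents are kept

Corrected query:
SELECT p.name, c.sales FROM authors p LEFT JOIN novels c ON c.author_id = p.id AND c.sales > 52602

Result:
name    | sales
--------+------
Atwood  | NULL 
Le Guin | NULL 
Orwell  | NULL 
Austen  | 59759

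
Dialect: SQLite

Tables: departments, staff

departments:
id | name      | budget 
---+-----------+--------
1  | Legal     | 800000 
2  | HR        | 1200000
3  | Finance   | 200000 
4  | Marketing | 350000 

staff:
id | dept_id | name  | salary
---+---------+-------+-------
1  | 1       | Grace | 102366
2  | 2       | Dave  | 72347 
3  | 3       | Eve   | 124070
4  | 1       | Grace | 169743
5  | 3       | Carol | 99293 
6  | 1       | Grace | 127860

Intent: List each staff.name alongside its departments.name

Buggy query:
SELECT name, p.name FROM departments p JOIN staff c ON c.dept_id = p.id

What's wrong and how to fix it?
Bug: 'name' exists in both joined tables, so the database can't tell which one is meant

Fix: Qualify the column with its table alias (c.name)

Corrected query:
SELECT c.name, p.name FROM departments p JOIN staff c ON c.dept_id = p.id

Result:
name  | name   
------+--------
Grace | Legal  
Dave  | HR     
Eve   | Finance
Grace | Legal  
Carol | Finance
Grace | Legal  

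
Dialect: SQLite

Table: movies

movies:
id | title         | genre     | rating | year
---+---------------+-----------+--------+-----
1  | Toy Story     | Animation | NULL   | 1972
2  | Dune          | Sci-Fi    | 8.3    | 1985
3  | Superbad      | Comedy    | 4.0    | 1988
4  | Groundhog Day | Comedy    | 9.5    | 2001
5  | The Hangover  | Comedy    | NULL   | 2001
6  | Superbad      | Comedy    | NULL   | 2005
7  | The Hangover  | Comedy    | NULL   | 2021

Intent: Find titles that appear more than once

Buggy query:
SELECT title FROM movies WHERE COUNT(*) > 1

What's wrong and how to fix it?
Bug: COUNT(*) is an aggregate and cannot be used in WHERE

Fix: GROUP BY title, then filter groups with HAVING COUNT(*) > 1

Corrected query:
SELECT title FROM movies GROUP BY title HAVING COUNT(*) > 1

Result:
title       
------------
Superbad    
The Hangover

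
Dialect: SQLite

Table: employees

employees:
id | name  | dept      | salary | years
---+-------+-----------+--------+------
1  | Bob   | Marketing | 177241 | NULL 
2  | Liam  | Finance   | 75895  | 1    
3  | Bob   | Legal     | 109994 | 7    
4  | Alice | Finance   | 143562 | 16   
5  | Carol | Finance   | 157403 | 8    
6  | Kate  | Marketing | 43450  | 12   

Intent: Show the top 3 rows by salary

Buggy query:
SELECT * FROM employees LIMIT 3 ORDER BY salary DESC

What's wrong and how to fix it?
Bug: LIMIT must come after ORDER BY

Fix: Sort with ORDER BY, then apply LIMIT

Corrected query:
SELECT * FROM employees ORDER BY salary DESC LIMIT 3

Result:
id | name  | dept      | salary | years
---+-------+-----------+--------+------
1  | Bob   | Marketing | 177241 | NULL 
5  | Carol | Finance   | 157403 | 8    
4  | Alice | Finance   | 143562 | 16   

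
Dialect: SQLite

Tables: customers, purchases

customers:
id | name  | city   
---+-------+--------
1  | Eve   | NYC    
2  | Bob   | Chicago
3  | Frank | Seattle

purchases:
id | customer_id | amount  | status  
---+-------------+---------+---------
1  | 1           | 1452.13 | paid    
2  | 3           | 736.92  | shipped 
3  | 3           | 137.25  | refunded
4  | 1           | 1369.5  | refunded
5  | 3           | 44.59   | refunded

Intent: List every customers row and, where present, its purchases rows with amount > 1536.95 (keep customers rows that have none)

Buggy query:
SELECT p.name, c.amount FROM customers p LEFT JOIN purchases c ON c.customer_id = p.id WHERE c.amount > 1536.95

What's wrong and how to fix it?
Bug: A WHERE condition on the right-hand table after LEFT JOIN drops unmatched parents

Fix: Put 'c.amount > 1536.95' in the JOIN's ON clause instead of WHERE

Corrected query:
SELECT p.name, c.amount FROM customers p LEFT JOIN purchases c ON c.customer_id = p.id AND c.amount > 1536.95

Result:
name  | amount
------+-------
Eve   | NULL  
Bob   | NULL  
Frank | NULL  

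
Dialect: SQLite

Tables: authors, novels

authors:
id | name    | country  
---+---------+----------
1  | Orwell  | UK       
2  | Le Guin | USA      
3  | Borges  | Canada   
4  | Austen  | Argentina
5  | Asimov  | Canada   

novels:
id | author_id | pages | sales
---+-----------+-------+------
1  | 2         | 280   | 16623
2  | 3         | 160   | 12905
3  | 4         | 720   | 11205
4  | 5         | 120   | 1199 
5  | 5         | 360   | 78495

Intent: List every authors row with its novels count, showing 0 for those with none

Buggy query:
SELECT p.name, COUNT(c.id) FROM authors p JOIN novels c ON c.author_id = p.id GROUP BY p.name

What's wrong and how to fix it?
Bug: INNER JOIN drops authors rows that have no matching novels rows

Fix: Switch to LEFT JOIN to retain unmatched parent rows

Corrected query:
SELECT p.name, COUNT(c.id) FROM authors p LEFT JOIN novels c ON c.author_id = p.id GROUP BY p.name

Result:
name    | COUNT(c.id)
--------+------------
Asimov  | 2          
Austen  | 1          
Borges  | 1          
Le Guin | 1          
Orwell  | 0          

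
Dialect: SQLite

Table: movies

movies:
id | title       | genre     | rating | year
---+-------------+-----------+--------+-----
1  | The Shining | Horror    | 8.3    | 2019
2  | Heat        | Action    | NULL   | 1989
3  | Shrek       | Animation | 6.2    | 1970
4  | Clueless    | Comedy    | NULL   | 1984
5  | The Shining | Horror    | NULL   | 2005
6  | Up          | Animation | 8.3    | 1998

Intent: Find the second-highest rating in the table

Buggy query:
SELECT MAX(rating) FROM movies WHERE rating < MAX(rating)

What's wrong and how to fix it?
Bug: MAX(rating) on the right of the comparison is an aggregate-in-WHERE error

Fix: Put the inner MAX in a scalar subquery

Corrected query:
SELECT MAX(rating) FROM movies WHERE rating < (SELECT MAX(rating) FROM movies)

Result:
MAX(rating)
-----------
6.2        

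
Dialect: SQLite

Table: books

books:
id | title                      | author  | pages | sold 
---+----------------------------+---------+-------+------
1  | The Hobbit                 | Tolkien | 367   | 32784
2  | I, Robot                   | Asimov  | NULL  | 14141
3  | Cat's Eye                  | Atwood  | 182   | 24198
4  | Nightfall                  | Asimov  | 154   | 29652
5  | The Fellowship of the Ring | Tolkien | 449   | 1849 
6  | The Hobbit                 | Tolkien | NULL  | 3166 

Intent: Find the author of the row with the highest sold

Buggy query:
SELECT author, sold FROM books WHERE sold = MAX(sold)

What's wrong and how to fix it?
Bug: WHERE is evaluated per row; an aggregate over the whole table isn't defined there

Fix: Use a subquery: WHERE sold = (SELECT MAX(sold) FROM books)

Corrected query:
SELECT author, sold FROM books WHERE sold = (SELECT MAX(sold) FROM books)

Result:
author  | sold 
--------+------
Tolkien | 32784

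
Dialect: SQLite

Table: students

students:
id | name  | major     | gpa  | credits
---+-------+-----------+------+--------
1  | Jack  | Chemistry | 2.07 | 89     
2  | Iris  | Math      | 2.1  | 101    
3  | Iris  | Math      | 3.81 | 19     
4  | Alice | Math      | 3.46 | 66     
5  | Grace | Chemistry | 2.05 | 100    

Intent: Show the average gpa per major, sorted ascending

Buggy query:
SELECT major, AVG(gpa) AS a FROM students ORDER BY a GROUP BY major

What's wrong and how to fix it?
Bug: GROUP BY must precede ORDER BY

Fix: Move ORDER BY to the end, after GROUP BY

Corrected query:
SELECT major, AVG(gpa) AS a FROM students GROUP BY major ORDER BY a

Result:
major     | a       
----------+---------
Chemistry | 2.06    
Math      | 3.123333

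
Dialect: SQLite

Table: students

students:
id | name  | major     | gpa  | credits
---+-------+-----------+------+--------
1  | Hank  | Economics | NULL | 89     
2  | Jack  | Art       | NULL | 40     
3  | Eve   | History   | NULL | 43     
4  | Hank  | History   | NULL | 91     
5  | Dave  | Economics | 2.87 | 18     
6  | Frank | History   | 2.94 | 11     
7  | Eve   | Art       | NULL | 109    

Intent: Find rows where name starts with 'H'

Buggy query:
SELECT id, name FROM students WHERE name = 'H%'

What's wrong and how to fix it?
Bug: Wildcards only work with LIKE; '=' treats '%' as a literal character

Fix: Replace '=' with LIKE so 'H%' is treated as a pattern

Corrected query:
SELECT id, name FROM students WHERE name LIKE 'H%'

Result:
id | name
---+-----
1  | Hank
4  | Hank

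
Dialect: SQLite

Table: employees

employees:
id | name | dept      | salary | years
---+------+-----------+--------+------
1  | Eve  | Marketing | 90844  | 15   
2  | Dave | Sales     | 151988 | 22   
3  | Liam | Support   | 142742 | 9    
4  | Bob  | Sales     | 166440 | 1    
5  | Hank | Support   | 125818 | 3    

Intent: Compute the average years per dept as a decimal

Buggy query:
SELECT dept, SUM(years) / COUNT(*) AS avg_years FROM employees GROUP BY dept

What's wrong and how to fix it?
Bug: SUM(years) and COUNT(*) are both integers; the division truncates the fractional part

Fix: Cast one side to REAL so the division keeps the fractional part

Corrected query:
SELECT dept, SUM(years) * 1.0 / COUNT(*) AS avg_years FROM employees GROUP BY dept

Result:
dept      | avg_years
----------+----------
Marketing | 15       
Sales     | 11.5     
Support   | 6        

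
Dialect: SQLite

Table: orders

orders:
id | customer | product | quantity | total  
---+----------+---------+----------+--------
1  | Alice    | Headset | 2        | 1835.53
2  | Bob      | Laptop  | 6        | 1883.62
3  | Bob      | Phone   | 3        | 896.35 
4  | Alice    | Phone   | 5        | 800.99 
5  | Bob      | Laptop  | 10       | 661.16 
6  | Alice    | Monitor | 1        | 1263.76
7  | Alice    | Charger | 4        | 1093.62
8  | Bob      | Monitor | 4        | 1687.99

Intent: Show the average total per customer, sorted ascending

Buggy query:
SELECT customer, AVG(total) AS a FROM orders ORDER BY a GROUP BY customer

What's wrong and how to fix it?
Bug: GROUP BY must precede ORDER BY

Fix: Reorder: SELECT … FROM … GROUP BY … ORDER BY …

Corrected query:
SELECT customer, AVG(total) AS a FROM orders GROUP BY customer ORDER BY a

Result:
customer | a       
---------+---------
Alice    | 1248.475
Bob      | 1282.28 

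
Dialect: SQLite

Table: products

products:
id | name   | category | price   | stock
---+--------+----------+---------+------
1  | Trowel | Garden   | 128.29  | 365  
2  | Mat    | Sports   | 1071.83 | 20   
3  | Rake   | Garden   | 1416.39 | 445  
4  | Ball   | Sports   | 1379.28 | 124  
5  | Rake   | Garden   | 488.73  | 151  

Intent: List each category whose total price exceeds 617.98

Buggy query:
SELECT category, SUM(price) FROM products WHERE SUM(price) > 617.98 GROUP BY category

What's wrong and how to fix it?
Bug: SUM(price) is an aggregate, but WHERE filters rows before aggregation

Fix: Use HAVING (which filters groups after aggregation) instead of WHERE

Corrected query:
SELECT category, SUM(price) FROM products GROUP BY category HAVING SUM(price) > 617.98

Result:
category | SUM(price)
---------+-----------
Garden   | 2033.41   
Sports   | 2451.11   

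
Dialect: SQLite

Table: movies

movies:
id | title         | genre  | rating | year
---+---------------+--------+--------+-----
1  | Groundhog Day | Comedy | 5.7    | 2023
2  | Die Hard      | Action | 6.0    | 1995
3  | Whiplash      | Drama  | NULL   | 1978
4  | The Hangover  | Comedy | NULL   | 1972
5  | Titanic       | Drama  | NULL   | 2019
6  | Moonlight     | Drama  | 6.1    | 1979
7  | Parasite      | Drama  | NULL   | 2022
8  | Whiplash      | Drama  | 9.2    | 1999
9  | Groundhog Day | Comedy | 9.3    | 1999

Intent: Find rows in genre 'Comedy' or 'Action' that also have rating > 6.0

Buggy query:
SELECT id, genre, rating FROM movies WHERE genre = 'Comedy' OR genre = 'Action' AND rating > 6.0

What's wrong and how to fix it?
Bug: Without parentheses, AND is evaluated before OR, so the rating filter only applies to the 'Action' branch

Fix: Add parentheses around the OR so the AND applies to both alternatives

Corrected query:
SELECT id, genre, rating FROM movies WHERE (genre = 'Comedy' OR genre = 'Action') AND rating > 6.0

Result:
id | genre  | rating
---+--------+-------
9  | Comedy | 9.3   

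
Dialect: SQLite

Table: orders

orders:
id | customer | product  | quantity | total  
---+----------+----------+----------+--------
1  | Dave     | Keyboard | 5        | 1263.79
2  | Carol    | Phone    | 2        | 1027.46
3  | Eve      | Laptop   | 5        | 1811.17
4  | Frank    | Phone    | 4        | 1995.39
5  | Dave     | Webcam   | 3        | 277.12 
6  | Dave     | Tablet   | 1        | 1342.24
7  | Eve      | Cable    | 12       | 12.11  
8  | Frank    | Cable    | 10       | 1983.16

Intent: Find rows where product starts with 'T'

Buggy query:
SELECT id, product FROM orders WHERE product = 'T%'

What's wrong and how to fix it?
Bug: Wildcards only work with LIKE; '=' treats '%' as a literal character

Fix: Replace '=' with LIKE so 'T%' is treated as a pattern

Corrected query:
SELECT id, product FROM orders WHERE product LIKE 'T%'

Result:
id | product
---+--------
6  | Tablet 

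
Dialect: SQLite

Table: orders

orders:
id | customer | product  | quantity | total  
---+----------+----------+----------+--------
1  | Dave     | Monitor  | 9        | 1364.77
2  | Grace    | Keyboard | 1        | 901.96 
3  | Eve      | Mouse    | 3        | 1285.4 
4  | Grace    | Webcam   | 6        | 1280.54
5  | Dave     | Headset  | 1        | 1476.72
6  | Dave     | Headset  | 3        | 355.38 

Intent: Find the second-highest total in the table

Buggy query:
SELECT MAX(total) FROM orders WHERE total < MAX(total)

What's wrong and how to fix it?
Bug: MAX(total) on the right of the comparison is an aggregate-in-WHERE error

Fix: Compute the overall MAX in a subquery, then take MAX of rows below it

Corrected query:
SELECT MAX(total) FROM orders WHERE total < (SELECT MAX(total) FROM orders)

Result:
MAX(total)
----------
1364.77   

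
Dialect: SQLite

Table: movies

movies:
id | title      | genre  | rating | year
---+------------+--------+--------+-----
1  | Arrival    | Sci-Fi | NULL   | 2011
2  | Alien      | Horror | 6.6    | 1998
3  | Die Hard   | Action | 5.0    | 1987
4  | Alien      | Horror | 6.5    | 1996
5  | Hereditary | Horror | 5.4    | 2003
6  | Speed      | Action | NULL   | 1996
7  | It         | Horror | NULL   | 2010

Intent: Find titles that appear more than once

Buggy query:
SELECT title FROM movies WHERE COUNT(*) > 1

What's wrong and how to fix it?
Bug: WHERE can't reference COUNT(*); aggregates are computed after WHERE

Fix: Group first, then use HAVING for the count condition

Corrected query:
SELECT title FROM movies GROUP BY title HAVING COUNT(*) > 1

Result:
title
-----
Alien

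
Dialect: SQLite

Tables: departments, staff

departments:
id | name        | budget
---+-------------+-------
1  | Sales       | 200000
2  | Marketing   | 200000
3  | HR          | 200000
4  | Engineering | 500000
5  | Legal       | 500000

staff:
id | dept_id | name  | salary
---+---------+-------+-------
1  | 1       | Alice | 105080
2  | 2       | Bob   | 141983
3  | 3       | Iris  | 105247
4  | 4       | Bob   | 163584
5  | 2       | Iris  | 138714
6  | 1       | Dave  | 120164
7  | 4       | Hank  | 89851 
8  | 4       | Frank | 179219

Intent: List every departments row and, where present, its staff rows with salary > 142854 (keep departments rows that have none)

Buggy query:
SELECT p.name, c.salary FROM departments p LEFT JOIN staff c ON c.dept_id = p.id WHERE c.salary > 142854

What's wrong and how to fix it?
Bug: A WHERE condition on the right-hand table after LEFT JOIN drops unmatched parents

Fix: Move the right-table condition into the ON clause so unmatched parents are kept

Corrected query:
SELECT p.name, c.salary FROM departments p LEFT JOIN staff c ON c.dept_id = p.id AND c.salary > 142854

Result:
name        | salary
------------+-------
Sales       | NULL  
Marketing   | NULL  
HR          | NULL  
Engineering | 163584
Engineering | 179219
Legal       | NULL  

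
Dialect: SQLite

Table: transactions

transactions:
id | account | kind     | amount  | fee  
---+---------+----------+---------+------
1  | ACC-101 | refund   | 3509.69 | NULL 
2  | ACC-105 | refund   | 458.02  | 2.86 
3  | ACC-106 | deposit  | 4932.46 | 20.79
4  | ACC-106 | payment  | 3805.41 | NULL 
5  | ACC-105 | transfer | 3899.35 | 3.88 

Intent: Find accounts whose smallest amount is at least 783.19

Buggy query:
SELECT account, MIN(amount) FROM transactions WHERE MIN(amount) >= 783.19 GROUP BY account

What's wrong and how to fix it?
Bug: Aggregates like MIN are computed per group after WHERE runs

Fix: Use HAVING for the per-group MIN condition

Corrected query:
SELECT account, MIN(amount) FROM transactions GROUP BY account HAVING MIN(amount) >= 783.19

Result:
account | MIN(amount)
--------+------------
ACC-101 | 3509.69    
ACC-106 | 3805.41    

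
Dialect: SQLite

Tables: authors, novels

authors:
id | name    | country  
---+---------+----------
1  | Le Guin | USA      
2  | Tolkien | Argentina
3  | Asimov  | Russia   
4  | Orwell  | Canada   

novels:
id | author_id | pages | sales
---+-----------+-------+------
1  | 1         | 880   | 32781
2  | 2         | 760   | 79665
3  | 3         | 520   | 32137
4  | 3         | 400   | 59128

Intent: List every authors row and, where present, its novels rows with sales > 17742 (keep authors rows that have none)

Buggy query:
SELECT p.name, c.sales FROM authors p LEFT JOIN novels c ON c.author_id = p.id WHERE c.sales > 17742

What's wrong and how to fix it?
Bug: Filtering c.sales in WHERE discards the NULL rows produced by LEFT JOIN, turning it into an inner join

Fix: Move the right-table condition into the ON clause so unmatched parents are kept

Corrected query:
SELECT p.name, c.sales FROM authors p LEFT JOIN novels c ON c.author_id = p.id AND c.sales > 17742

Result:
name    | sales
--------+------
Le Guin | 32781
Tolkien | 79665
Asimov  | 32137
Asimov  | 59128
Orwell  | NULL 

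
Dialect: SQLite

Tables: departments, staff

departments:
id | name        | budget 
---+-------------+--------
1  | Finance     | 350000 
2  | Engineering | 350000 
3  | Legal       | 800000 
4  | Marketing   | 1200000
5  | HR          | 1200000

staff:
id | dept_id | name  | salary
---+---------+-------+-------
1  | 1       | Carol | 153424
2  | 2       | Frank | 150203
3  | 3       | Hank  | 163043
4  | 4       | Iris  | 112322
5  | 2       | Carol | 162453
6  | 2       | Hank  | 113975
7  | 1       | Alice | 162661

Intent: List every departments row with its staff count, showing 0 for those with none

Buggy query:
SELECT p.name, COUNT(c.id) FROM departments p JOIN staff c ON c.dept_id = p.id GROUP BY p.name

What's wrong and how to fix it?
Bug: An inner join excludes parents with zero children

Fix: Use LEFT JOIN so parents without children still appear (COUNT(c.id) gives 0)

Corrected query:
SELECT p.name, COUNT(c.id) FROM departments p LEFT JOIN staff c ON c.dept_id = p.id GROUP BY p.name

Result:
name        | COUNT(c.id)
------------+------------
Engineering | 3          
Finance     | 2          
HR          | 0          
Legal       | 1          
Marketing   | 1          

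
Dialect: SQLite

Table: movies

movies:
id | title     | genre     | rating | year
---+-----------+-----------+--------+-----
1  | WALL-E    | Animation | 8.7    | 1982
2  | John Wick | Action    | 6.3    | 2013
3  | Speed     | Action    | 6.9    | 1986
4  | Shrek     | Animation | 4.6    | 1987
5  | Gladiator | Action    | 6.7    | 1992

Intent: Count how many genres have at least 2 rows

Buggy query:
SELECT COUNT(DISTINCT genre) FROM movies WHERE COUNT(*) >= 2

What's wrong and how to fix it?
Bug: COUNT(*) cannot appear in WHERE; the per-group count doesn't exist yet

Fix: Use a subquery that GROUPs and filters with HAVING, then count its rows

Corrected query:
SELECT COUNT(*) FROM (SELECT genre FROM movies GROUP BY genre HAVING COUNT(*) >= 2)

Result:
COUNT(*)
--------
2       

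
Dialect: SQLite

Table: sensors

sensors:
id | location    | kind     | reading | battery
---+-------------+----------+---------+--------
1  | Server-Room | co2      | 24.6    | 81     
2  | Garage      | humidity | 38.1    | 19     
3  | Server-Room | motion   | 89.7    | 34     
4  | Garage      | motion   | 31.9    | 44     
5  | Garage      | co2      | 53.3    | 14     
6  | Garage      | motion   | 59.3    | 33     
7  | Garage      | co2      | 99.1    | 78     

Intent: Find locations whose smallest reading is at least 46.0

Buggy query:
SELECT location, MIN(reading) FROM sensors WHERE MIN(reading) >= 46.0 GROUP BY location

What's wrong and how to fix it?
Bug: MIN() in WHERE is a misuse of aggregate

Fix: Use HAVING for the per-group MIN condition

Corrected query:
SELECT location, MIN(reading) FROM sensors GROUP BY location HAVING MIN(reading) >= 46.0

Result:
(no rows)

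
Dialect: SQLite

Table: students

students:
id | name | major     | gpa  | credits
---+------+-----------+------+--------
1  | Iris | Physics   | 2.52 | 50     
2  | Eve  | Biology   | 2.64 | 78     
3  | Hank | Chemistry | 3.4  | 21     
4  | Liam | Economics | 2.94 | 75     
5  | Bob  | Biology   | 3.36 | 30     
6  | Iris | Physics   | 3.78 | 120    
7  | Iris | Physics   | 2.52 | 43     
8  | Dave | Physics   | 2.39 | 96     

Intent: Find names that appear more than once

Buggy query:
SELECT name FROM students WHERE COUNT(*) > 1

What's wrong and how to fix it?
Bug: WHERE can't reference COUNT(*); aggregates are computed after WHERE

Fix: Group first, then use HAVING for the count condition

Corrected query:
SELECT name FROM students GROUP BY name HAVING COUNT(*) > 1

Result:
name
----
Iris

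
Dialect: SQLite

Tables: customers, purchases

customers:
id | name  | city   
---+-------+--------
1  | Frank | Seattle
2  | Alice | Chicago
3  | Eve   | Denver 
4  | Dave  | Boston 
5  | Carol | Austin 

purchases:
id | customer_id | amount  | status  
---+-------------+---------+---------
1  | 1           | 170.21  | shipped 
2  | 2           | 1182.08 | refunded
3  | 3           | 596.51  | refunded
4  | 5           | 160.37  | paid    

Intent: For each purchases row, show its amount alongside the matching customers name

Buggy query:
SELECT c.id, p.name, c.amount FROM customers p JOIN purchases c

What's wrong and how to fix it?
Bug: Missing join condition: each purchases row is matched to all customers rows instead of just its own

Fix: Specify the join condition linking the foreign key to the parent id

Corrected query:
SELECT c.id, p.name, c.amount FROM customers p JOIN purchases c ON c.customer_id = p.id

Result:
id | name  | amount 
---+-------+--------
1  | Frank | 170.21 
2  | Alice | 1182.08
3  | Eve   | 596.51 
4  | Carol | 160.37 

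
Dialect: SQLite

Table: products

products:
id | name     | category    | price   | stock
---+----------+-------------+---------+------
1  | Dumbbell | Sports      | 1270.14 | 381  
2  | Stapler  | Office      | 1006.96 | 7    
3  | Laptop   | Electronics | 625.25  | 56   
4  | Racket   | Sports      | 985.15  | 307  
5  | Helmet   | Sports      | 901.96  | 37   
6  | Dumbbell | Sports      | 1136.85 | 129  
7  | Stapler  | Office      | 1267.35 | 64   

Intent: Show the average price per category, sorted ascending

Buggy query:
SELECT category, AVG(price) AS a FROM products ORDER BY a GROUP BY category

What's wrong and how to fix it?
Bug: ORDER BY appears before GROUP BY; SQL clause order requires GROUP BY first

Fix: Move ORDER BY to the end, after GROUP BY

Corrected query:
SELECT category, AVG(price) AS a FROM products GROUP BY category ORDER BY a

Result:
category    | a       
------------+---------
Electronics | 625.25  
Sports      | 1073.525
Office      | 1137.155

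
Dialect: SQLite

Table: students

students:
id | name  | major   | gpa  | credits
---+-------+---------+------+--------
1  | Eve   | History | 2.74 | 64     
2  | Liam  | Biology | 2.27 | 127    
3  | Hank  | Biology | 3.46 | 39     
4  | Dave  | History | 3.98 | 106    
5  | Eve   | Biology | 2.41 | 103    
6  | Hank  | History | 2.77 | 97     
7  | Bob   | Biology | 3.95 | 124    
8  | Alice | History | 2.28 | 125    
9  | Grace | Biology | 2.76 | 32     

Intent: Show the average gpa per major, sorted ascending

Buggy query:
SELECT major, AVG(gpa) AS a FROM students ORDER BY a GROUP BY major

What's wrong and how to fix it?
Bug: GROUP BY must precede ORDER BY

Fix: Move ORDER BY to the end, after GROUP BY

Corrected query:
SELECT major, AVG(gpa) AS a FROM students GROUP BY major ORDER BY a

Result:
major   | a     
--------+-------
History | 2.9425
Biology | 2.97  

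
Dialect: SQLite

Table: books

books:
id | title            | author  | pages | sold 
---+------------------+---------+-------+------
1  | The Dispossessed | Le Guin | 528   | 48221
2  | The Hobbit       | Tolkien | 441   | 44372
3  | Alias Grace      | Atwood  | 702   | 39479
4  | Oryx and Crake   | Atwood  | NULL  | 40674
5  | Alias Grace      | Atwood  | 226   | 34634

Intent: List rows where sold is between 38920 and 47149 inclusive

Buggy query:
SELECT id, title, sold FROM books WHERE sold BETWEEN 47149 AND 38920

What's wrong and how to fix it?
Bug: The bounds are reversed; BETWEEN a AND b requires a <= b to match anything

Fix: Swap the bounds so the smaller value comes first

Corrected query:
SELECT id, title, sold FROM books WHERE sold BETWEEN 38920 AND 47149

Result:
id | title          | sold 
---+----------------+------
2  | The Hobbit     | 44372
3  | Alias Grace    | 39479
4  | Oryx and Crake | 40674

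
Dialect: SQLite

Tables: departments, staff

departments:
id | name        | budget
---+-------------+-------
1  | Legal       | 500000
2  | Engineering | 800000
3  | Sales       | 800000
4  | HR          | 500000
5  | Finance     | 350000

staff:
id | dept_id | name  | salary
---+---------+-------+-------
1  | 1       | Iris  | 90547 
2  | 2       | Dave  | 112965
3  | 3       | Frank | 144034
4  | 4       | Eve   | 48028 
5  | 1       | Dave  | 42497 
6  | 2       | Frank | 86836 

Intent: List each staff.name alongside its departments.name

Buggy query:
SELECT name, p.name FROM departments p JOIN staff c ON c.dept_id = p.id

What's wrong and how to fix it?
Bug: Both tables have a 'name' column; the unqualified reference is ambiguous

Fix: Prefix ambiguous columns with the table alias

Corrected query:
SELECT c.name, p.name FROM departments p JOIN staff c ON c.dept_id = p.id

Result:
name  | name       
------+------------
Iris  | Legal      
Dave  | Engineering
Frank | Sales      
Eve   | HR         
Dave  | Legal      
Frank | Engineering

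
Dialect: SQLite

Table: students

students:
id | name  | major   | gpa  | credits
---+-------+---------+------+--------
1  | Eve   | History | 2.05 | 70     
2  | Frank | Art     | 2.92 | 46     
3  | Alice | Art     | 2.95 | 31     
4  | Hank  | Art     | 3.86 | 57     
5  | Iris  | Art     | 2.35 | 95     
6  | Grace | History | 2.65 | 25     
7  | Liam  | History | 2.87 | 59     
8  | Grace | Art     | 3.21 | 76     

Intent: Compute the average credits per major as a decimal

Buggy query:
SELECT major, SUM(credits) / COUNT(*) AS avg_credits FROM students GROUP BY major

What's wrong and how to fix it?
Bug: Both operands are integers, so '/' performs integer division and truncates

Fix: Cast one side to REAL so the division keeps the fractional part

Corrected query:
SELECT major, SUM(credits) * 1.0 / COUNT(*) AS avg_credits FROM students GROUP BY major

Result:
major   | avg_credits
--------+------------
Art     | 61         
History | 51.333333  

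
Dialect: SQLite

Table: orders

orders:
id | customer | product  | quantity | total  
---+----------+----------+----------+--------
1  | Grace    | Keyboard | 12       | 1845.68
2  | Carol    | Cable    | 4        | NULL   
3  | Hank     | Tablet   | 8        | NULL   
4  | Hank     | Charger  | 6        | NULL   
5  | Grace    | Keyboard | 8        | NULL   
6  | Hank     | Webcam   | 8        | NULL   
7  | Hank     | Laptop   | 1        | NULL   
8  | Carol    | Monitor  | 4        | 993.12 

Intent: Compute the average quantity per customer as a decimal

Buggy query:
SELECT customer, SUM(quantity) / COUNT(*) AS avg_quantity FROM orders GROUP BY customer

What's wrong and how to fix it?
Bug: Both operands are integers, so '/' performs integer division and truncates

Fix: Cast one side to REAL so the division keeps the fractional part

Corrected query:
SELECT customer, SUM(quantity) * 1.0 / COUNT(*) AS avg_quantity FROM orders GROUP BY customer

Result:
customer | avg_quantity
---------+-------------
Carol    | 4           
Grace    | 10          
Hank     | 5.75        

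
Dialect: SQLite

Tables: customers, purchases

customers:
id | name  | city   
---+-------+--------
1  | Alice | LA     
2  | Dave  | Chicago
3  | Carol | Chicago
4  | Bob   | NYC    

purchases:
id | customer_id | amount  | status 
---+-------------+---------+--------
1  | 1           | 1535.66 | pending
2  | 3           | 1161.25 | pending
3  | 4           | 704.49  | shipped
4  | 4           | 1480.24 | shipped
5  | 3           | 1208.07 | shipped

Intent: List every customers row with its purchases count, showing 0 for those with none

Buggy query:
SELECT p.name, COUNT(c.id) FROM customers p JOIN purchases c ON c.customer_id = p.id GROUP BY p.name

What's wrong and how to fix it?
Bug: INNER JOIN drops customers rows that have no matching purchases rows

Fix: Switch to LEFT JOIN to retain unmatched parent rows

Corrected query:
SELECT p.name, COUNT(c.id) FROM customers p LEFT JOIN purchases c ON c.customer_id = p.id GROUP BY p.name

Result:
name  | COUNT(c.id)
------+------------
Alice | 1          
Bob   | 2          
Carol | 2          
Dave  | 0          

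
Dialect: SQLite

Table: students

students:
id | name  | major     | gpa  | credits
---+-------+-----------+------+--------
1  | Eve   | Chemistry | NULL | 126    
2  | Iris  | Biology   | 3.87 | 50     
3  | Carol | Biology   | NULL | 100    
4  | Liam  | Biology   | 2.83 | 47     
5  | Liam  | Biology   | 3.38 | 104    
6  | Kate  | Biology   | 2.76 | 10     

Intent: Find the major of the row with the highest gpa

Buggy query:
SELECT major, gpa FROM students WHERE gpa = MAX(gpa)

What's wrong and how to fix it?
Bug: WHERE is evaluated per row; an aggregate over the whole table isn't defined there

Fix: Use a subquery: WHERE gpa = (SELECT MAX(gpa) FROM students)

Corrected query:
SELECT major, gpa FROM students WHERE gpa = (SELECT MAX(gpa) FROM students)

Result:
major   | gpa 
--------+-----
Biology | 3.87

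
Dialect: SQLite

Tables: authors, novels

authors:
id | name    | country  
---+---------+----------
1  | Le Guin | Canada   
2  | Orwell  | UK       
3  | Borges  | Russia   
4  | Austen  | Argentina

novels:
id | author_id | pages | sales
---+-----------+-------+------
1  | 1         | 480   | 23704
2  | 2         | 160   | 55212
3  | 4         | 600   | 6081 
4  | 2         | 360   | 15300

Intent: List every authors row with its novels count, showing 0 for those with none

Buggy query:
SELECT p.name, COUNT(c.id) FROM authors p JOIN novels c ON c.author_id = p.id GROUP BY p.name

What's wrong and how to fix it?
Bug: An inner join excludes parents with zero children

Fix: Use LEFT JOIN so parents without children still appear (COUNT(c.id) gives 0)

Corrected query:
SELECT p.name, COUNT(c.id) FROM authors p LEFT JOIN novels c ON c.author_id = p.id GROUP BY p.name

Result:
name    | COUNT(c.id)
--------+------------
Austen  | 1          
Borges  | 0          
Le Guin | 1          
Orwell  | 2          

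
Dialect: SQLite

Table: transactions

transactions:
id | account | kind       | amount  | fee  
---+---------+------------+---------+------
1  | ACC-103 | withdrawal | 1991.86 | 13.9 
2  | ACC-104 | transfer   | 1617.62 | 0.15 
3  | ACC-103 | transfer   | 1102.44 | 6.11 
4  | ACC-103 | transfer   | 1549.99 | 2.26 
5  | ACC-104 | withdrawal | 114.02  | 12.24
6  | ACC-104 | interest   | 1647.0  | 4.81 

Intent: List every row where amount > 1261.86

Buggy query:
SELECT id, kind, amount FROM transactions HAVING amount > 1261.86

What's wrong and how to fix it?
Bug: This is a non-aggregate query (no GROUP BY, no aggregates), so in SQLite the HAVING clause is invalid here; a row-level condition belongs in WHERE

Fix: Use WHERE for row-level filtering

Corrected query:
SELECT id, kind, amount FROM transactions WHERE amount > 1261.86

Result:
id | kind       | amount 
---+------------+--------
1  | withdrawal | 1991.86
2  | transfer   | 1617.62
4  | transfer   | 1549.99
6  | interest   | 1647   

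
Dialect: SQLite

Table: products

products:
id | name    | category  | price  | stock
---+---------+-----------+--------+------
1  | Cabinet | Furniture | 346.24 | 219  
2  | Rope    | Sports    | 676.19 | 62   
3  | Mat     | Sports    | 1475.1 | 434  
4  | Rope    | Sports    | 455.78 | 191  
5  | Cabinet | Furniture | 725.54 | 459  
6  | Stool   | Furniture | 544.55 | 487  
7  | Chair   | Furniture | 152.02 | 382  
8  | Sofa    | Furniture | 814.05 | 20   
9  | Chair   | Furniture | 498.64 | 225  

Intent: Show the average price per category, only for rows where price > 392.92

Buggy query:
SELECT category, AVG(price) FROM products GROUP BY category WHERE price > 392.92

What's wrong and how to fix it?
Bug: Row-level WHERE must come before GROUP BY in the clause order

Fix: Place WHERE between FROM and GROUP BY

Corrected query:
SELECT category, AVG(price) FROM products WHERE price > 392.92 GROUP BY category

Result:
category  | AVG(price)
----------+-----------
Furniture | 645.695   
Sports    | 869.023333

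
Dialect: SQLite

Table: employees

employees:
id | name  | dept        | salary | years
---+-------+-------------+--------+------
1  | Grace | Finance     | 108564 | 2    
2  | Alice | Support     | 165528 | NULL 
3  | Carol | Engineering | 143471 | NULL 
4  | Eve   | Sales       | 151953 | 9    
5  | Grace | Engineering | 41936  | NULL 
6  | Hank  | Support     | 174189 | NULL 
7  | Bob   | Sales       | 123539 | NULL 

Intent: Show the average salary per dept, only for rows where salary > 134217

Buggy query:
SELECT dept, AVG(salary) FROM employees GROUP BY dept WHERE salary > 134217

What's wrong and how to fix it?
Bug: WHERE cannot follow GROUP BY

Fix: Move the WHERE clause before GROUP BY

Corrected query:
SELECT dept, AVG(salary) FROM employees WHERE salary > 134217 GROUP BY dept

Result:
dept        | AVG(salary)
------------+------------
Engineering | 143471     
Sales       | 151953     
Support     | 169858.5   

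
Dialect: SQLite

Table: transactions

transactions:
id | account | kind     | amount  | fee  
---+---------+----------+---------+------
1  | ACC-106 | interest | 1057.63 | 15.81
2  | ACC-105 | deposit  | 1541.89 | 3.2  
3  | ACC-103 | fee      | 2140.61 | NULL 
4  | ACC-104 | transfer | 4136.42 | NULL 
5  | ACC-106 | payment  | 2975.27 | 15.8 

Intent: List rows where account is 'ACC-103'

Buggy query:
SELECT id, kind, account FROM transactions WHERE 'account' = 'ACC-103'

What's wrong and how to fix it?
Bug: Single quotes denote string literals in SQL; the column name is being compared as a constant string

Fix: Remove the quotes around the column name (or use double quotes for an identifier)

Corrected query:
SELECT id, kind, account FROM transactions WHERE account = 'ACC-103'

Result:
id | kind | account
---+------+--------
3  | fee  | ACC-103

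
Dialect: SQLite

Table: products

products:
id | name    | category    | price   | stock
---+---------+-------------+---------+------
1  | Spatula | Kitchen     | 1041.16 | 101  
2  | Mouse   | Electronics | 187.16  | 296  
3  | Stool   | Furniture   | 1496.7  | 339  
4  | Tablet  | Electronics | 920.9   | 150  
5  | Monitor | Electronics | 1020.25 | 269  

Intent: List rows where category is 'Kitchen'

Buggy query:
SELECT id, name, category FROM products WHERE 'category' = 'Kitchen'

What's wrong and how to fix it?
Bug: 'category' in single quotes is a string literal, not the column; the comparison is literal-vs-literal and never true

Fix: Remove the quotes around the column name (or use double quotes for an identifier)

Corrected query:
SELECT id, name, category FROM products WHERE category = 'Kitchen'

Result:
id | name    | category
---+---------+---------
1  | Spatula | Kitchen 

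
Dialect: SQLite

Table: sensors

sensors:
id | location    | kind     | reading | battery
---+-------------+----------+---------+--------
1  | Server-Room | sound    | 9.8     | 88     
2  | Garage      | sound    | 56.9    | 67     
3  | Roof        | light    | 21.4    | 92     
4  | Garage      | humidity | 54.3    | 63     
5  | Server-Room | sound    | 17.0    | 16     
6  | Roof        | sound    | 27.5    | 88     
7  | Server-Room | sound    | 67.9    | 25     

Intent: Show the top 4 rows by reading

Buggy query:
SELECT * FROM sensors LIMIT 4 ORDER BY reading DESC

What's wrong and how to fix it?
Bug: ORDER BY cannot follow LIMIT; LIMIT is the final clause

Fix: Sort with ORDER BY, then apply LIMIT

Corrected query:
SELECT * FROM sensors ORDER BY reading DESC LIMIT 4

Result:
id | location    | kind     | reading | battery
---+-------------+----------+---------+--------
7  | Server-Room | sound    | 67.9    | 25     
2  | Garage      | sound    | 56.9    | 67     
4  | Garage      | humidity | 54.3    | 63     
6  | Roof        | sound    | 27.5    | 88     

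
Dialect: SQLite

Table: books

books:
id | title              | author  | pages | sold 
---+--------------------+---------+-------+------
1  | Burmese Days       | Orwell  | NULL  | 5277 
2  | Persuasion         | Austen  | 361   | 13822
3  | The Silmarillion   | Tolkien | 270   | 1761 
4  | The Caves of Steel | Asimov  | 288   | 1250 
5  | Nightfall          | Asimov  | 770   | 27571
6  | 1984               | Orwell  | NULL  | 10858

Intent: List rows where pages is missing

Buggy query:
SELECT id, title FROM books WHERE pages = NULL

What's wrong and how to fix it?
Bug: Comparing to NULL with '=' never matches; NULL = NULL is unknown, not true

Fix: Use IS NULL to test for NULL

Corrected query:
SELECT id, title FROM books WHERE pages IS NULL

Result:
id | title       
---+-------------
1  | Burmese Days
6  | 1984        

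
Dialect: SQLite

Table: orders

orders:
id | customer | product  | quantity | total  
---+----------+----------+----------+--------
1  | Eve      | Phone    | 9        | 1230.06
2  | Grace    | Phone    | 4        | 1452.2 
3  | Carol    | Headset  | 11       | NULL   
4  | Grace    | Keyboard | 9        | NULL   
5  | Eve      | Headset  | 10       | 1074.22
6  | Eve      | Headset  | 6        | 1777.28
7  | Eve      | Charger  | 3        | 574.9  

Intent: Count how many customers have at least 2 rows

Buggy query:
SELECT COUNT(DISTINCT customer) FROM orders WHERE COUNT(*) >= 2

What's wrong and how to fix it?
Bug: WHERE filters individual rows, not groups, so a group-level COUNT is invalid there

Fix: Group first with HAVING COUNT(*) >= 2, then COUNT the resulting groups

Corrected query:
SELECT COUNT(*) FROM (SELECT customer FROM orders GROUP BY customer HAVING COUNT(*) >= 2)

Result:
COUNT(*)
--------
2       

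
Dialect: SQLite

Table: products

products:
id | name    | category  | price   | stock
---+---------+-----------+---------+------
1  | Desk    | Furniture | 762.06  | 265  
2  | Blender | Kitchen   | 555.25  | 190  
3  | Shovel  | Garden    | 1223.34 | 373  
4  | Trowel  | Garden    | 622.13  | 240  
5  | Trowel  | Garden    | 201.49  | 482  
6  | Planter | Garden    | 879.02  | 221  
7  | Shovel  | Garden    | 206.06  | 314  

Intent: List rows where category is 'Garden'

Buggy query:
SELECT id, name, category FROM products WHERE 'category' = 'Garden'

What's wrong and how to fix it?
Bug: Single quotes denote string literals in SQL; the column name is being compared as a constant string

Fix: Reference the column as category without single quotes

Corrected query:
SELECT id, name, category FROM products WHERE category = 'Garden'

Result:
id | name    | category
---+---------+---------
3  | Shovel  | Garden  
4  | Trowel  | Garden  
5  | Trowel  | Garden  
6  | Planter | Garden  
7  | Shovel  | Garden  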